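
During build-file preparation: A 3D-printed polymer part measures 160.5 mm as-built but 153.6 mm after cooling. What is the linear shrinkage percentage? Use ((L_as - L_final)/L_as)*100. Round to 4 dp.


Shrinkage = ((160.5-153.6)/160.5)*100 = 4.2991 %


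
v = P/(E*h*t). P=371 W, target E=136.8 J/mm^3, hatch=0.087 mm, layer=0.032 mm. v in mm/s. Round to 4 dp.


v = 371 / (136.8*0.087*0.032) = 974.1337 mm/s


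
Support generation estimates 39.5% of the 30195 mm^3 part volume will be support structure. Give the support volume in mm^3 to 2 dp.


V_support = 30195 * 0.395 = 11927.03 mm^3


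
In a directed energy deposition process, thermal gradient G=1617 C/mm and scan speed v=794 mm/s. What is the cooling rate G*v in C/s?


CR = 1617 * 794 = 1283898 C/s


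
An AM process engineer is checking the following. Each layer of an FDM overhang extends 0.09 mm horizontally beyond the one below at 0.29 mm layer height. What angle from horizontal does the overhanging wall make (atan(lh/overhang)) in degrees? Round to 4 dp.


angle = atan(0.29/0.09) = 72.7585 degrees


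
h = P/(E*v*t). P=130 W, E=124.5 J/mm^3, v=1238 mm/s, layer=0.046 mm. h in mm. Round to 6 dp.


h = 130 / (124.5*1238*0.046) = 0.018336 mm


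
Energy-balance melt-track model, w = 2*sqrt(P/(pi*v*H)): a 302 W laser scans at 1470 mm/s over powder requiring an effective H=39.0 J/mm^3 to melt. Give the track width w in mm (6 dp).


w = 2*sqrt(302/(pi*1470*39.0)) = 0.081897 mm


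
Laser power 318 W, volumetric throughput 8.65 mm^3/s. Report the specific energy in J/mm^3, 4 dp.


SE = 318 / 8.65 = 36.763 J/mm^3


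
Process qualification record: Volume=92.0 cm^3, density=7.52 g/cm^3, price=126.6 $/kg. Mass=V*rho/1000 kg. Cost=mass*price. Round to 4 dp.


Mass = 92.0*7.52/1000 = 0.69184 kg
Cost = 0.69184 * 126.6 = 87.5869 $


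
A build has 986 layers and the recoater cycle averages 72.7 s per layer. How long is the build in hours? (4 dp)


t = 986 * 72.7 / 3600 = 19.9117 hrs


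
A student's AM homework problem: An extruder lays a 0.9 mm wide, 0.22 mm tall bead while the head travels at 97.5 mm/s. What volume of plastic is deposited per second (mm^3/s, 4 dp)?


Rate = 0.9 * 0.22 * 97.5 = 19.305 mm^3/s


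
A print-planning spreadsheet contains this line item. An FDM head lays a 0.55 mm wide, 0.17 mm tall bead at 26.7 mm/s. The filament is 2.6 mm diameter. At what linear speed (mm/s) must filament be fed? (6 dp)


Q = 0.55 * 0.17 * 26.7 = 2.49645 mm^3/s
A_fil = pi*(2.6/2)^2 = 5.30929158 mm^2
v_feed = 2.49645 / 5.30929158 = 0.470204 mm/s


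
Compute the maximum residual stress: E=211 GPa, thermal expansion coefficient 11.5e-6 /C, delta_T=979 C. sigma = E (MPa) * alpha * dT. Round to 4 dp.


sigma = 211*1000 * 11.5e-6 * 979 = 2375.5435 MPa


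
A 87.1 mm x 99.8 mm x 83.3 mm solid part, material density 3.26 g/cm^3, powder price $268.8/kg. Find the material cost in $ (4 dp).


V = 87.1 * 99.8 * 83.3 = 724091.914 mm^3 = 724.091914 cm^3
Mass = 724.091914 * 3.26 / 1000 = 2.36053964 kg
Cost = 2.36053964 * 268.8 = 634.5131 $


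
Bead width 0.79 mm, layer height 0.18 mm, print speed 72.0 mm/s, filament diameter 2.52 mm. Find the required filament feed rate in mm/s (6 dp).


Q = 0.79 * 0.18 * 72.0 = 10.2384 mm^3/s
A_fil = pi*(2.52/2)^2 = 4.9875925 mm^2
v_feed = 10.2384 / 4.9875925 = 2.052774 mm/s


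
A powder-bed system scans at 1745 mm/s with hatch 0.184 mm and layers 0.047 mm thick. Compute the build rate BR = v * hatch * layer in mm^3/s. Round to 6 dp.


Rate = 1745 * 0.184 * 0.047 = 15.09076 mm^3/s


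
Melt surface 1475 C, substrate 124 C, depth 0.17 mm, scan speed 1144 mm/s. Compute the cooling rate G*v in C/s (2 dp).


G = (1475-124)/0.17 = 7947.05882353 C/mm
CR = 7947.05882353 * 1144 = 9091435.29 C/s


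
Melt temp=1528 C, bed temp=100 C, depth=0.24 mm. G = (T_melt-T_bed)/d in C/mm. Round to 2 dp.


G = (1528-100)/0.24 = 5950.0 C/mm


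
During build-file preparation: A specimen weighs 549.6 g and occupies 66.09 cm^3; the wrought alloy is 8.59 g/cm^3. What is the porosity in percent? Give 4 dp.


rho_part = 549.6 / 66.09 = 8.31593282 g/cm^3
Porosity = (1 - 8.31593282/8.59)*100 = 3.1905 %


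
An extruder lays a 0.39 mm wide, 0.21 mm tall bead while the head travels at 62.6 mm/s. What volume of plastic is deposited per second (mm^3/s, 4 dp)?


Rate = 0.39 * 0.21 * 62.6 = 5.1269 mm^3/s


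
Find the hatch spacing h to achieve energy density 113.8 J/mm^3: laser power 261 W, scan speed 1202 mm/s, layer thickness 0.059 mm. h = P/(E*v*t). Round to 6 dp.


h = 261 / (113.8*1202*0.059) = 0.03234 mm


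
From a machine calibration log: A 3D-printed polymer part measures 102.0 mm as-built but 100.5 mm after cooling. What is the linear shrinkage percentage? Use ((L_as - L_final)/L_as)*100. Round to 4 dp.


Shrinkage = ((102.0-100.5)/102.0)*100 = 1.4706 %


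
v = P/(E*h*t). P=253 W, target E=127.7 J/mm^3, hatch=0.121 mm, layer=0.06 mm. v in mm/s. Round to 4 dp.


v = 253 / (127.7*0.121*0.06) = 272.8934 mm/s


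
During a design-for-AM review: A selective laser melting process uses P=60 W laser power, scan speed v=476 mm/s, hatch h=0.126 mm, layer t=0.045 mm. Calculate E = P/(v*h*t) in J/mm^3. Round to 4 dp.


E = 60 / (476*0.126*0.045) = 22.2311 J/mm^3


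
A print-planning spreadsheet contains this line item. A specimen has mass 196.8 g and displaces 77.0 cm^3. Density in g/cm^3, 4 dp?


rho = 196.8 / 77.0 = 2.5558 g/cm^3


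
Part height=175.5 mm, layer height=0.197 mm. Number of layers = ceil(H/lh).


Layers = ceil(175.5/0.197) = 891


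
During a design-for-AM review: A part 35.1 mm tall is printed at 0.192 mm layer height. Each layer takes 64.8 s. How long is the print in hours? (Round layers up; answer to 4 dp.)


Layers = ceil(35.1/0.192) = 183
t = 183 * 64.8 / 3600 = 3.294 hrs


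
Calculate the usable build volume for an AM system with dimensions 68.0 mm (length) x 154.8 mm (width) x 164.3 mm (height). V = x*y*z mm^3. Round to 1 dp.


V = 68.0 * 154.8 * 164.3 = 1729487.5 mm^3


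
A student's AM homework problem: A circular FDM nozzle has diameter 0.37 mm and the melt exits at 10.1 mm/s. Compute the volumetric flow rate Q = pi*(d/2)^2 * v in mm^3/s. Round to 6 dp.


A = pi*(0.37/2)^2 = 0.10752101 mm^2
Q = 0.10752101 * 10.1 = 1.085962 mm^3/s


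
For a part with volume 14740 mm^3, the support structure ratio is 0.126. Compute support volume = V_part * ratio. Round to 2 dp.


V_support = 14740 * 0.126 = 1857.24 mm^3


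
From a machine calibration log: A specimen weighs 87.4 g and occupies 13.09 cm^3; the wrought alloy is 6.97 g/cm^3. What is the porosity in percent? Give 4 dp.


rho_part = 87.4 / 13.09 = 6.67685256 g/cm^3
Porosity = (1 - 6.67685256/6.97)*100 = 4.2058 %


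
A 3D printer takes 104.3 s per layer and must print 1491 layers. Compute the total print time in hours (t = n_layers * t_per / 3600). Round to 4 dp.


t = 1491 * 104.3 / 3600 = 43.1976 hrs


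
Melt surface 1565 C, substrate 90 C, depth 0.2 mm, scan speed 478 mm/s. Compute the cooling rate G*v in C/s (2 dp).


G = (1565-90)/0.2 = 7375.0 C/mm
CR = 7375.0 * 478 = 3525250.0 C/s


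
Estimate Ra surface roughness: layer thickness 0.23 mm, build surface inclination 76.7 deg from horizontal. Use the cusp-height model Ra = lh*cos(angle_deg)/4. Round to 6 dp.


Ra = 0.23 * cos(76.7) / 4 = 0.013228 mm


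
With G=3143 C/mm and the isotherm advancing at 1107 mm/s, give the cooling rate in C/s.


CR = 3143 * 1107 = 3479301 C/s


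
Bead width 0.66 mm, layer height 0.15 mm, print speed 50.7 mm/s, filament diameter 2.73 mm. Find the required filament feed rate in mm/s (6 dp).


Q = 0.66 * 0.15 * 50.7 = 5.0193 mm^3/s
A_fil = pi*(2.73/2)^2 = 5.85349397 mm^2
v_feed = 5.0193 / 5.85349397 = 0.857488 mm/s


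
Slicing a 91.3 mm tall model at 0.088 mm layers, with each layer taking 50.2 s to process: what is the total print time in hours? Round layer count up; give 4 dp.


Layers = ceil(91.3/0.088) = 1038
t = 1038 * 50.2 / 3600 = 14.4743 hrs


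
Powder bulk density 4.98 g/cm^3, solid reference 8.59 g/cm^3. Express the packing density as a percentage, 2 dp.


Packing = (4.98/8.59)*100 = 57.97 %


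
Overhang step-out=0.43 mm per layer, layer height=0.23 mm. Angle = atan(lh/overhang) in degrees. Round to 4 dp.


angle = atan(0.23/0.43) = 28.1416 degrees


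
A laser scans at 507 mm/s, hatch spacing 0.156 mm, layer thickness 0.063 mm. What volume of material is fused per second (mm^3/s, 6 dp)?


Rate = 507 * 0.156 * 0.063 = 4.982796 mm^3/s


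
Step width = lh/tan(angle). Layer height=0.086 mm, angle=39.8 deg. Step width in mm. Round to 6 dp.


step = 0.086 / tan(39.8) = 0.10322 mm


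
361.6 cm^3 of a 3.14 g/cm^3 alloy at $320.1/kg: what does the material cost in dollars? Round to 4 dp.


Mass = 361.6*3.14/1000 = 1.135424 kg
Cost = 1.135424 * 320.1 = 363.4492 $


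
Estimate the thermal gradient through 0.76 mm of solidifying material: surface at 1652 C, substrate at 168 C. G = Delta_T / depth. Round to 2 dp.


G = (1652-168)/0.76 = 1952.63 C/mm


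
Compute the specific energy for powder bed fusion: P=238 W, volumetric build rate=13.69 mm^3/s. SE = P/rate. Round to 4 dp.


SE = 238 / 13.69 = 17.385 J/mm^3


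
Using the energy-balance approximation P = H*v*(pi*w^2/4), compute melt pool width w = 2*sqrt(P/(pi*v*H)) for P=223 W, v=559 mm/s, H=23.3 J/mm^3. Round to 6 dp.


w = 2*sqrt(223/(pi*559*23.3)) = 0.147647 mm


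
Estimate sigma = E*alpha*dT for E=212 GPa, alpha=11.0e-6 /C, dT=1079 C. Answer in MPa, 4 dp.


sigma = 212*1000 * 11.0e-6 * 1079 = 2516.228 MPa


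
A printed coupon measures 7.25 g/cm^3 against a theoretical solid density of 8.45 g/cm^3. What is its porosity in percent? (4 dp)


Porosity = (1-7.25/8.45)*100 = 14.2012 %


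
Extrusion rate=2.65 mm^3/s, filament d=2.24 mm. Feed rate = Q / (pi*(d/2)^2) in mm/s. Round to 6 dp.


A = pi*(2.24/2)^2 = 3.940814
v = 2.65 / 3.940814 = 0.67245 mm/s


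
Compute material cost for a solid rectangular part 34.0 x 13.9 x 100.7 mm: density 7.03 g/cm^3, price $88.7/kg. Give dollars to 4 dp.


V = 34.0 * 13.9 * 100.7 = 47590.82 mm^3 = 47.59082 cm^3
Mass = 47.59082 * 7.03 / 1000 = 0.33456346 kg
Cost = 0.33456346 * 88.7 = 29.6758 $


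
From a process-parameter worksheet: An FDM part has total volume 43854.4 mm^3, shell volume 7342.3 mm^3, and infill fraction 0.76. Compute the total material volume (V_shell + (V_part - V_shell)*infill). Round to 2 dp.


V_infill = (43854.4 - 7342.3) * 0.76 = 27749.2
V_total = 7342.3 + 27749.2 = 35091.5 mm^3


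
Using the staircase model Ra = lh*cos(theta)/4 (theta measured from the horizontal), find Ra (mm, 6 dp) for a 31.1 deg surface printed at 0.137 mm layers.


Ra = 0.137 * cos(31.1) / 4 = 0.029327 mm


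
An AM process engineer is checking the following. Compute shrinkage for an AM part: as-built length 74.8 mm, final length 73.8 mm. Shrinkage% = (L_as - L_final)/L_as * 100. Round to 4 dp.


Shrinkage = ((74.8-73.8)/74.8)*100 = 1.3369 %


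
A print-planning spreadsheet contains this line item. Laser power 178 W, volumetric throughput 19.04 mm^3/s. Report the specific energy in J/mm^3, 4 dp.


SE = 178 / 19.04 = 9.3487 J/mm^3


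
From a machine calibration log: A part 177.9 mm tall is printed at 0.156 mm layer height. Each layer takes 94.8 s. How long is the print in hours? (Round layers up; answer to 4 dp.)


Layers = ceil(177.9/0.156) = 1141
t = 1141 * 94.8 / 3600 = 30.0463 hrs


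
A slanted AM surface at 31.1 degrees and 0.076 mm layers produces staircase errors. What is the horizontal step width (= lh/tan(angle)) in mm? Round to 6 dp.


step = 0.076 / tan(31.1) = 0.125987 mm


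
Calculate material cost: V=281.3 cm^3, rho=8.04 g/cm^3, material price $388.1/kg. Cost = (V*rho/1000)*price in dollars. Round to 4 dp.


Mass = 281.3*8.04/1000 = 2.261652 kg
Cost = 2.261652 * 388.1 = 877.7471 $


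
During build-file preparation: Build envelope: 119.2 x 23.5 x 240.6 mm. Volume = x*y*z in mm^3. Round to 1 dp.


V = 119.2 * 23.5 * 240.6 = 673968.7 mm^3


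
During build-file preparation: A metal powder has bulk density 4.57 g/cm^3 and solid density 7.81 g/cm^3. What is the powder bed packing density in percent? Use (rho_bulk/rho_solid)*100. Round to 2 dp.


Packing = (4.57/7.81)*100 = 58.51 %


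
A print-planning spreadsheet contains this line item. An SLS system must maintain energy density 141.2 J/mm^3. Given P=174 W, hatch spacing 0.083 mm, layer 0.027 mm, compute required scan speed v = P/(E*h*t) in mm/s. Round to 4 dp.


v = 174 / (141.2*0.083*0.027) = 549.886 mm/s


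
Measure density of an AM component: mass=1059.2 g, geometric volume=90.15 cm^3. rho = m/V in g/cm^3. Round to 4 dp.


rho = 1059.2 / 90.15 = 11.7493 g/cm^3


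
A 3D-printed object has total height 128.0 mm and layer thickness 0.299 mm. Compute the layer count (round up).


Layers = ceil(128.0/0.299) = 429


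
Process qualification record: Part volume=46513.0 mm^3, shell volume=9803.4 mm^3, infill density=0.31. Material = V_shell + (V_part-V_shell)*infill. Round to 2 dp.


V_infill = (46513.0 - 9803.4) * 0.31 = 11379.98
V_total = 9803.4 + 11379.98 = 21183.38 mm^3


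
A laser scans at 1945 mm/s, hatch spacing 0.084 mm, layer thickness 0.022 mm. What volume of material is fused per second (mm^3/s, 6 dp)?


Rate = 1945 * 0.084 * 0.022 = 3.59436 mm^3/s


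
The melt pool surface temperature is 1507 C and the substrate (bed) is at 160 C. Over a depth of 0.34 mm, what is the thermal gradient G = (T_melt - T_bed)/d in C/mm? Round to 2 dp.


G = (1507-160)/0.34 = 3961.76 C/mm


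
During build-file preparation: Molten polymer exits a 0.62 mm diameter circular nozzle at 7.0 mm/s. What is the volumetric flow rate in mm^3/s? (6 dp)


A = pi*(0.62/2)^2 = 0.30190705 mm^2
Q = 0.30190705 * 7.0 = 2.113349 mm^3/s


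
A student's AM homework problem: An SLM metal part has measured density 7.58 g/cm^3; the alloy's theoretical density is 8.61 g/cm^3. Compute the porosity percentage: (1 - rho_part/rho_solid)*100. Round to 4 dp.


Porosity = (1-7.58/8.61)*100 = 11.9628 %


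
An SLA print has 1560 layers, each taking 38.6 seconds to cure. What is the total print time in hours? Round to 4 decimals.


t = 1560 * 38.6 / 3600 = 16.7267 hrs


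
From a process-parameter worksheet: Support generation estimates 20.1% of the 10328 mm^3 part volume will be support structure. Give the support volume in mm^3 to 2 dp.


V_support = 10328 * 0.201 = 2075.93 mm^3


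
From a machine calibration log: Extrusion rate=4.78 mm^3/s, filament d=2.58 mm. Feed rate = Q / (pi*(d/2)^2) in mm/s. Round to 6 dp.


A = pi*(2.58/2)^2 = 5.227924
v = 4.78 / 5.227924 = 0.914321 mm/s


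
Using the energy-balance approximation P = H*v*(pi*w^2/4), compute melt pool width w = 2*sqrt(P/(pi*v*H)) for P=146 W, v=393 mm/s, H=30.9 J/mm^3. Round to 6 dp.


w = 2*sqrt(146/(pi*393*30.9)) = 0.123725 mm


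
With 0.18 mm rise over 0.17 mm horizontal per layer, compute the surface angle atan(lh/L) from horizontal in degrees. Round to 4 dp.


angle = atan(0.18/0.17) = 46.6366 degrees


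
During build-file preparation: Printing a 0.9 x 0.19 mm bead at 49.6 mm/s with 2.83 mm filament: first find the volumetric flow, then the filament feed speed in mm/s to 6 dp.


Q = 0.9 * 0.19 * 49.6 = 8.4816 mm^3/s
A_fil = pi*(2.83/2)^2 = 6.29017535 mm^2
v_feed = 8.4816 / 6.29017535 = 1.348388 mm/s


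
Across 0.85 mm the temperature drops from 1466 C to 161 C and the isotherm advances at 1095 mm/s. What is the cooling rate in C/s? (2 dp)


G = (1466-161)/0.85 = 1535.29411765 C/mm
CR = 1535.29411765 * 1095 = 1681147.06 C/s


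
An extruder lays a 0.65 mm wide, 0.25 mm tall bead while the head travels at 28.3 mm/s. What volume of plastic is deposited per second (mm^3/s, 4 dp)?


Rate = 0.65 * 0.25 * 28.3 = 4.5988 mm^3/s


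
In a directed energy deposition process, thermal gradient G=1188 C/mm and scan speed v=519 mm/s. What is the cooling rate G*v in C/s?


CR = 1188 * 519 = 616572 C/s


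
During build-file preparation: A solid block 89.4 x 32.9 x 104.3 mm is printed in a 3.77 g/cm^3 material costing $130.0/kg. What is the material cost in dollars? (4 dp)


V = 89.4 * 32.9 * 104.3 = 306773.418 mm^3 = 306.773418 cm^3
Mass = 306.773418 * 3.77 / 1000 = 1.15653579 kg
Cost = 1.15653579 * 130.0 = 150.3497 $


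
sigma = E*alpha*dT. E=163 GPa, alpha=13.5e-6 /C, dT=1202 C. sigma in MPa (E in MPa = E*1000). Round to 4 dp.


sigma = 163*1000 * 13.5e-6 * 1202 = 2645.001 MPa


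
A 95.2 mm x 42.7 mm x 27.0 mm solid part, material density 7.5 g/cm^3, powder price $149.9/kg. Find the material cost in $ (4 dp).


V = 95.2 * 42.7 * 27.0 = 109756.08 mm^3 = 109.75608 cm^3
Mass = 109.75608 * 7.5 / 1000 = 0.8231706 kg
Cost = 0.8231706 * 149.9 = 123.3933 $


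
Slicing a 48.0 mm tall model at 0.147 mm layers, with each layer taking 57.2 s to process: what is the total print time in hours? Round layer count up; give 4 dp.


Layers = ceil(48.0/0.147) = 327
t = 327 * 57.2 / 3600 = 5.1957 hrs


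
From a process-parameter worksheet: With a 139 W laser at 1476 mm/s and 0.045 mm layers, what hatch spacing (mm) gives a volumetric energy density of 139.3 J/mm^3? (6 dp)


h = 139 / (139.3*1476*0.045) = 0.015023 mm


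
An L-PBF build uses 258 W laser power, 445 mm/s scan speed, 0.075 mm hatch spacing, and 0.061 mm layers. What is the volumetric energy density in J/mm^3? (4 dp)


E = 258 / (445*0.075*0.061) = 126.7268 J/mm^3


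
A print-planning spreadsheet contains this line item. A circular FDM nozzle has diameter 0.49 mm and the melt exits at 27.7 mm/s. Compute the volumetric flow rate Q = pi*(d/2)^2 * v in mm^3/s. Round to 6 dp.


A = pi*(0.49/2)^2 = 0.1885741 mm^2
Q = 0.1885741 * 27.7 = 5.223503 mm^3/s


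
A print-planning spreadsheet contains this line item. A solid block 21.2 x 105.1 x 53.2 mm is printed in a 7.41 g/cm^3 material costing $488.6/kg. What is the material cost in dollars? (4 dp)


V = 21.2 * 105.1 * 53.2 = 118535.984 mm^3 = 118.535984 cm^3
Mass = 118.535984 * 7.41 / 1000 = 0.87835164 kg
Cost = 0.87835164 * 488.6 = 429.1626 $


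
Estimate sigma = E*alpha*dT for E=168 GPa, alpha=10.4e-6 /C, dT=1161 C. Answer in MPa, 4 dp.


sigma = 168*1000 * 10.4e-6 * 1161 = 2028.4992 MPa


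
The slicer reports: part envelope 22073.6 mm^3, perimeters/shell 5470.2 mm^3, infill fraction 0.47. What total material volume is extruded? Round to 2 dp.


V_infill = (22073.6 - 5470.2) * 0.47 = 7803.6
V_total = 5470.2 + 7803.6 = 13273.8 mm^3


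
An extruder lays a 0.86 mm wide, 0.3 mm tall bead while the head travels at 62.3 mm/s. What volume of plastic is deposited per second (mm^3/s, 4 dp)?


Rate = 0.86 * 0.3 * 62.3 = 16.0734 mm^3/s


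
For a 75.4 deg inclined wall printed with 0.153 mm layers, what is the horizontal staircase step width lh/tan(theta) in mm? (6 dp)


step = 0.153 / tan(75.4) = 0.039854 mm


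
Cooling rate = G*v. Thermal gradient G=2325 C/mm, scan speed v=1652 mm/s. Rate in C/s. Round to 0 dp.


CR = 2325 * 1652 = 3840900 C/s


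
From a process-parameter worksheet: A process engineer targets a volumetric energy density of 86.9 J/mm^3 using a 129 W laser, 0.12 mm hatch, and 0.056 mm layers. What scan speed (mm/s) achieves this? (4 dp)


v = 129 / (86.9*0.12*0.056) = 220.9025 mm/s


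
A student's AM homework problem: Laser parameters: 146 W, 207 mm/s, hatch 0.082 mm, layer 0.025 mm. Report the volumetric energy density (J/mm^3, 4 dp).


E = 146 / (207*0.082*0.025) = 344.0556 J/mm^3


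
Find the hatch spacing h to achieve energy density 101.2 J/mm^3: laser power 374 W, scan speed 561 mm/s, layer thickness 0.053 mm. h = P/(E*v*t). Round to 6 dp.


h = 374 / (101.2*561*0.053) = 0.124295 mm


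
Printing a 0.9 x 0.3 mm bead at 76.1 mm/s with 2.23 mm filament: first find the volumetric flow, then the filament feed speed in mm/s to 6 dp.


Q = 0.9 * 0.3 * 76.1 = 20.547 mm^3/s
A_fil = pi*(2.23/2)^2 = 3.90570653 mm^2
v_feed = 20.547 / 3.90570653 = 5.260764 mm/s


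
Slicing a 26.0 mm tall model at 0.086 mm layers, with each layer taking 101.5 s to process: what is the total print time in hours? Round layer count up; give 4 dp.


Layers = ceil(26.0/0.086) = 303
t = 303 * 101.5 / 3600 = 8.5429 hrs


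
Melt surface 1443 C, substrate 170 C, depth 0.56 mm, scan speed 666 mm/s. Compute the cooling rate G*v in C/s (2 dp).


G = (1443-170)/0.56 = 2273.21428571 C/mm
CR = 2273.21428571 * 666 = 1513960.71 C/s


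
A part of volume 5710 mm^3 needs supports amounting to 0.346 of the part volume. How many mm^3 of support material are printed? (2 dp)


V_support = 5710 * 0.346 = 1975.66 mm^3


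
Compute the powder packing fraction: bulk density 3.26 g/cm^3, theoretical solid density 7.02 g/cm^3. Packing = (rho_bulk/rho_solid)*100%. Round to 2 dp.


Packing = (3.26/7.02)*100 = 46.44 %


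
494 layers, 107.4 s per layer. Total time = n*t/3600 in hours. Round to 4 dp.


t = 494 * 107.4 / 3600 = 14.7377 hrs


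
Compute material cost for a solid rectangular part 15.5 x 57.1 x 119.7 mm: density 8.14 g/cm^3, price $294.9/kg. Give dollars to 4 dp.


V = 15.5 * 57.1 * 119.7 = 105940.485 mm^3 = 105.940485 cm^3
Mass = 105.940485 * 8.14 / 1000 = 0.86235555 kg
Cost = 0.86235555 * 294.9 = 254.3087 $


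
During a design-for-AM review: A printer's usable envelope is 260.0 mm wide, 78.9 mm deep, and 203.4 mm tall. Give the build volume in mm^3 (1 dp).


V = 260.0 * 78.9 * 203.4 = 4172547.6 mm^3


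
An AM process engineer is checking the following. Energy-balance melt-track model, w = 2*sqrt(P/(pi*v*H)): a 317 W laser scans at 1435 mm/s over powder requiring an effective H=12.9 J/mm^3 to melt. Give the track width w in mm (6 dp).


w = 2*sqrt(317/(pi*1435*12.9)) = 0.14766 mm


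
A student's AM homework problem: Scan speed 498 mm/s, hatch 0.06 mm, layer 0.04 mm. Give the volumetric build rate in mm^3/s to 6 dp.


Rate = 498 * 0.06 * 0.04 = 1.1952 mm^3/s


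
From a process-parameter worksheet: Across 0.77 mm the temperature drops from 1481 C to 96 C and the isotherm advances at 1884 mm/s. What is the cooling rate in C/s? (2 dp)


G = (1481-96)/0.77 = 1798.7012987 C/mm
CR = 1798.7012987 * 1884 = 3388753.25 C/s


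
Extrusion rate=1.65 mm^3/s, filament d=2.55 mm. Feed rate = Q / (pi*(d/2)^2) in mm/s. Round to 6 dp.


A = pi*(2.55/2)^2 = 5.107052
v = 1.65 / 5.107052 = 0.323083 mm/s


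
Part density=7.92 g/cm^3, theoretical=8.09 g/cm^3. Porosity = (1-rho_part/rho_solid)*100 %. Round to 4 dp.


Porosity = (1-7.92/8.09)*100 = 2.1014 %


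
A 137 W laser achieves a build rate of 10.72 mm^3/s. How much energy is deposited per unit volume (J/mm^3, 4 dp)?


SE = 137 / 10.72 = 12.7799 J/mm^3


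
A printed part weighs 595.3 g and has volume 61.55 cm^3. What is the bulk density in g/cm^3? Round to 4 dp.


rho = 595.3 / 61.55 = 9.6718 g/cm^3


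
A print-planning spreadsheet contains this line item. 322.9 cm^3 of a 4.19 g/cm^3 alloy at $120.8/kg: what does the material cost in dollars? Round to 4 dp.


Mass = 322.9*4.19/1000 = 1.352951 kg
Cost = 1.352951 * 120.8 = 163.4365 $


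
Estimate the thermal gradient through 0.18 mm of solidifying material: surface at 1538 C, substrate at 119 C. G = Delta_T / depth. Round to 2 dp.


G = (1538-119)/0.18 = 7883.33 C/mm


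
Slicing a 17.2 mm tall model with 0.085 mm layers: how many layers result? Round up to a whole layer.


Layers = ceil(17.2/0.085) = 203


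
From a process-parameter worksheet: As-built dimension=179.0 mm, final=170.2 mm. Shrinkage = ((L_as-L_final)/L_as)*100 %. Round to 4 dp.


Shrinkage = ((179.0-170.2)/179.0)*100 = 4.9162 %


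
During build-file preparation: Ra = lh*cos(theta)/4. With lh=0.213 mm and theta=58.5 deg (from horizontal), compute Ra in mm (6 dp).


Ra = 0.213 * cos(58.5) / 4 = 0.027823 mm


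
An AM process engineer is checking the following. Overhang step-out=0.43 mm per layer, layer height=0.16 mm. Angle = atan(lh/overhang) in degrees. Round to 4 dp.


angle = atan(0.16/0.43) = 20.4099 degrees


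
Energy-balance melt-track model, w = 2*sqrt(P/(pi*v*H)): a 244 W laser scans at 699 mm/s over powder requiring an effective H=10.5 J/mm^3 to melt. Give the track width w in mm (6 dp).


w = 2*sqrt(244/(pi*699*10.5)) = 0.205739 mm


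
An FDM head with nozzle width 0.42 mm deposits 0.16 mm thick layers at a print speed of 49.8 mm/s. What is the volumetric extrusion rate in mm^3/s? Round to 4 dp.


Rate = 0.42 * 0.16 * 49.8 = 3.3466 mm^3/s


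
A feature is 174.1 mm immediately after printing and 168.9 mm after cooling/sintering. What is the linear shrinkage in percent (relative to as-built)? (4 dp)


Shrinkage = ((174.1-168.9)/174.1)*100 = 2.9868 %


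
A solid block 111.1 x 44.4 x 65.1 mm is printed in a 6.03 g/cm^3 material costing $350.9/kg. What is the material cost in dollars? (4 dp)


V = 111.1 * 44.4 * 65.1 = 321127.884 mm^3 = 321.127884 cm^3
Mass = 321.127884 * 6.03 / 1000 = 1.93640114 kg
Cost = 1.93640114 * 350.9 = 679.4832 $


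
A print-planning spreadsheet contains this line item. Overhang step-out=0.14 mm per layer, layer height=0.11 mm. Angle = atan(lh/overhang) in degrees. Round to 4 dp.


angle = atan(0.11/0.14) = 38.1572 degrees


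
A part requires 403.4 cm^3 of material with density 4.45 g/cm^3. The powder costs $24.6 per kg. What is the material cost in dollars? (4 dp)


Mass = 403.4*4.45/1000 = 1.79513 kg
Cost = 1.79513 * 24.6 = 44.1602 $


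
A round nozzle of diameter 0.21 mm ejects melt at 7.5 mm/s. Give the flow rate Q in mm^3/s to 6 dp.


A = pi*(0.21/2)^2 = 0.03463606 mm^2
Q = 0.03463606 * 7.5 = 0.25977 mm^3/s


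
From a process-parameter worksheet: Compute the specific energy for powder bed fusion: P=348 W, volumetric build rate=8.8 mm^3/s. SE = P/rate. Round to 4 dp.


SE = 348 / 8.8 = 39.5455 J/mm^3


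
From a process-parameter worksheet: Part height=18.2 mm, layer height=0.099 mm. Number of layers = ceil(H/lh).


Layers = ceil(18.2/0.099) = 184


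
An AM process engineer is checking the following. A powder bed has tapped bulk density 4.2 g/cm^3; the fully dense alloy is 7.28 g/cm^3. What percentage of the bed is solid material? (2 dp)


Packing = (4.2/7.28)*100 = 57.69 %


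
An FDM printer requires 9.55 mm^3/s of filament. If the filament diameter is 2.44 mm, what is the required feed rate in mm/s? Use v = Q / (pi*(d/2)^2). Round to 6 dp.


A = pi*(2.44/2)^2 = 4.675947
v = 9.55 / 4.675947 = 2.042367 mm/s


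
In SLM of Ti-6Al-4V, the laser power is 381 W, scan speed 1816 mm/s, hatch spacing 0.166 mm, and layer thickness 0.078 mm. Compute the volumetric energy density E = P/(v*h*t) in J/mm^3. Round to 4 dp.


E = 381 / (1816*0.166*0.078) = 16.2034 J/mm^3


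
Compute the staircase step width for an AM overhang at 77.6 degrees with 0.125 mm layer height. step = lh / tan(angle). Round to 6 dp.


step = 0.125 / tan(77.6) = 0.027483 mm


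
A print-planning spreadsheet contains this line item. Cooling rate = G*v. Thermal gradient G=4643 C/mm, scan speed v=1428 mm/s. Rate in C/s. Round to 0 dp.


CR = 4643 * 1428 = 6630204 C/s


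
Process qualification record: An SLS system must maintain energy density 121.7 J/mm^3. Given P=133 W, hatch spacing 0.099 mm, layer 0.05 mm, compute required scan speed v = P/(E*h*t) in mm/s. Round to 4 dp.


v = 133 / (121.7*0.099*0.05) = 220.778 mm/s


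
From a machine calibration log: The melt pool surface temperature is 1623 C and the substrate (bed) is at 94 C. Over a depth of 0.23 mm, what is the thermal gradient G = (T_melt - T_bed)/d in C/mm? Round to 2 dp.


G = (1623-94)/0.23 = 6647.83 C/mm


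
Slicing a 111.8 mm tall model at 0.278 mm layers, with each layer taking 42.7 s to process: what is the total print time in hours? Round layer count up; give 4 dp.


Layers = ceil(111.8/0.278) = 403
t = 403 * 42.7 / 3600 = 4.78 hrs


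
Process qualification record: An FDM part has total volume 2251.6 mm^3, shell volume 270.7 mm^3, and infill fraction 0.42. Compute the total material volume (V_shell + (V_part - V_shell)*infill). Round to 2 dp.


V_infill = (2251.6 - 270.7) * 0.42 = 831.98
V_total = 270.7 + 831.98 = 1102.68 mm^3


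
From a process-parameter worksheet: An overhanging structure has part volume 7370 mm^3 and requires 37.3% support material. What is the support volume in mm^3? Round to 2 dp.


V_support = 7370 * 0.373 = 2749.01 mm^3


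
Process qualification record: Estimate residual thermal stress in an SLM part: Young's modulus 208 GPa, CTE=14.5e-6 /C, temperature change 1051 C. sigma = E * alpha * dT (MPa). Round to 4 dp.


sigma = 208*1000 * 14.5e-6 * 1051 = 3169.816 MPa


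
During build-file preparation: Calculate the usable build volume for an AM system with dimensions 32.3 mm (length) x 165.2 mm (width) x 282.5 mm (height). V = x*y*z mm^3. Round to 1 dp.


V = 32.3 * 165.2 * 282.5 = 1507408.7 mm^3


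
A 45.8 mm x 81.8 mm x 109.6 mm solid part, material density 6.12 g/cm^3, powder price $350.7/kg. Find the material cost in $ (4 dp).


V = 45.8 * 81.8 * 109.6 = 410609.824 mm^3 = 410.609824 cm^3
Mass = 410.609824 * 6.12 / 1000 = 2.51293212 kg
Cost = 2.51293212 * 350.7 = 881.2853 $


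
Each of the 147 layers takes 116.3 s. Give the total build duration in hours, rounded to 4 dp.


t = 147 * 116.3 / 3600 = 4.7489 hrs


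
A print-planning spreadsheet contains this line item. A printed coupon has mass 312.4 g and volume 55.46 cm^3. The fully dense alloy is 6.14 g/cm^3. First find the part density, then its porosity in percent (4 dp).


rho_part = 312.4 / 55.46 = 5.63288857 g/cm^3
Porosity = (1 - 5.63288857/6.14)*100 = 8.2591 %


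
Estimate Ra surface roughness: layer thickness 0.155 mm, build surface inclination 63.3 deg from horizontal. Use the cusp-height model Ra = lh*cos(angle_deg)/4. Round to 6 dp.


Ra = 0.155 * cos(63.3) / 4 = 0.017411 mm


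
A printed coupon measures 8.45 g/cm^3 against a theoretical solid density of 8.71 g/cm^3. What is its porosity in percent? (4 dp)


Porosity = (1-8.45/8.71)*100 = 2.9851 %


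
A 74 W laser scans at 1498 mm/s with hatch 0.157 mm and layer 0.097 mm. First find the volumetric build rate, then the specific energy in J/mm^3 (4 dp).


Build rate = 1498 * 0.157 * 0.097 = 22.813042 mm^3/s
SE = 74 / 22.813042 = 3.2438 J/mm^3


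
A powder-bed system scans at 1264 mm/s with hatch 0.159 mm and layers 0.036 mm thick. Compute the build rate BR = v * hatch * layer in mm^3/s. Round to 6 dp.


Rate = 1264 * 0.159 * 0.036 = 7.235136 mm^3/s


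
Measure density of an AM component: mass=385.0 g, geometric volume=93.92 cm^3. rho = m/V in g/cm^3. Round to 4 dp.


rho = 385.0 / 93.92 = 4.0992 g/cm^3


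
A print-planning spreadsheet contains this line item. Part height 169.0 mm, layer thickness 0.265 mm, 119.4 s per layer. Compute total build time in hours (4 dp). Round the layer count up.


Layers = ceil(169.0/0.265) = 638
t = 638 * 119.4 / 3600 = 21.1603 hrs


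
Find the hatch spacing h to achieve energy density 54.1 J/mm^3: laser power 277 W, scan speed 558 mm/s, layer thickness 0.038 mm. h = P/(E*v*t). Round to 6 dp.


h = 277 / (54.1*558*0.038) = 0.241471 mm


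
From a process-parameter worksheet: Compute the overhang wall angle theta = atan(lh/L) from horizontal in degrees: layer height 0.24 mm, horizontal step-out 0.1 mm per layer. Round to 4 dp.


angle = atan(0.24/0.1) = 67.3801 degrees


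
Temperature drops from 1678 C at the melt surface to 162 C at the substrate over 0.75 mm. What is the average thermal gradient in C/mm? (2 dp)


G = (1678-162)/0.75 = 2021.33 C/mm


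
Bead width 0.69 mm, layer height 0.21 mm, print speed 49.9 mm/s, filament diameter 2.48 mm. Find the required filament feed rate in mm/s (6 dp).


Q = 0.69 * 0.21 * 49.9 = 7.23051 mm^3/s
A_fil = pi*(2.48/2)^2 = 4.83051286 mm^2
v_feed = 7.23051 / 4.83051286 = 1.496841 mm/s


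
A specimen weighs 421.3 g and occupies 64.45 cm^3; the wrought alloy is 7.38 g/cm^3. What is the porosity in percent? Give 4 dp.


rho_part = 421.3 / 64.45 = 6.53685027 g/cm^3
Porosity = (1 - 6.53685027/7.38)*100 = 11.4248 %


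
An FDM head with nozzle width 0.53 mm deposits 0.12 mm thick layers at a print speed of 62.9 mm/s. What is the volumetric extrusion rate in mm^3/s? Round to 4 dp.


Rate = 0.53 * 0.12 * 62.9 = 4.0004 mm^3/s


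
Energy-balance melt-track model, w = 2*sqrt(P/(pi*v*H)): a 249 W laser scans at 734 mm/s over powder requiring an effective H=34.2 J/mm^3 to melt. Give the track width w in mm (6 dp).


w = 2*sqrt(249/(pi*734*34.2)) = 0.112381 mm


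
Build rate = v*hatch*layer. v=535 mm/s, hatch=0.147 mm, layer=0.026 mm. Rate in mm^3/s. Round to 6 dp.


Rate = 535 * 0.147 * 0.026 = 2.04477 mm^3/s


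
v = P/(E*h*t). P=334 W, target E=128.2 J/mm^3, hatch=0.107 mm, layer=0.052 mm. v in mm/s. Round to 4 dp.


v = 334 / (128.2*0.107*0.052) = 468.243 mm/s


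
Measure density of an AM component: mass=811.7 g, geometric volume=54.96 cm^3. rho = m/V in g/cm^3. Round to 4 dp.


rho = 811.7 / 54.96 = 14.7689 g/cm^3


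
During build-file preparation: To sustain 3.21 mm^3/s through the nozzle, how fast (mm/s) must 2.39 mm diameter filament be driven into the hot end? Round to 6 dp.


A = pi*(2.39/2)^2 = 4.486273
v = 3.21 / 4.486273 = 0.715516 mm/s


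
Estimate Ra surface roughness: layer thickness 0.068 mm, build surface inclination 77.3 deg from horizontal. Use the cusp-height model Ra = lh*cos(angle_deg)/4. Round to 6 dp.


Ra = 0.068 * cos(77.3) / 4 = 0.003737 mm


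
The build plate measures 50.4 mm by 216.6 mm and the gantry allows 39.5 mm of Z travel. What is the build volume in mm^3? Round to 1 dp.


V = 50.4 * 216.6 * 39.5 = 431207.3 mm^3


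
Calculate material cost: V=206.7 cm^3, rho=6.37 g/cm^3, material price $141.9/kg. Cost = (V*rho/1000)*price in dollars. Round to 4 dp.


Mass = 206.7*6.37/1000 = 1.316679 kg
Cost = 1.316679 * 141.9 = 186.8368 $


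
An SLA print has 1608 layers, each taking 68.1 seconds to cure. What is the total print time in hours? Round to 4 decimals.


t = 1608 * 68.1 / 3600 = 30.418 hrs


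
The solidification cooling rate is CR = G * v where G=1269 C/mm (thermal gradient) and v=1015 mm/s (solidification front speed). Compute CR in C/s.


CR = 1269 * 1015 = 1288035 C/s


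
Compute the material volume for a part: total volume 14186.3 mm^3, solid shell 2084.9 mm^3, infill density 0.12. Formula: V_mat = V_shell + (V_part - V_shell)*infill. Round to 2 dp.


V_infill = (14186.3 - 2084.9) * 0.12 = 1452.17
V_total = 2084.9 + 1452.17 = 3537.07 mm^3


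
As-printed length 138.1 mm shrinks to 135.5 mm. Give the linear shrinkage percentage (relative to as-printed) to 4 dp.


Shrinkage = ((138.1-135.5)/138.1)*100 = 1.8827 %


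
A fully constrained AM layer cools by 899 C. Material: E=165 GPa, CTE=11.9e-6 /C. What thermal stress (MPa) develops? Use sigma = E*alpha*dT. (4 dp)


sigma = 165*1000 * 11.9e-6 * 899 = 1765.1865 MPa


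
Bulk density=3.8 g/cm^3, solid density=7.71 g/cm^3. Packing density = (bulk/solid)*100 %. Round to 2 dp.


Packing = (3.8/7.71)*100 = 49.29 %


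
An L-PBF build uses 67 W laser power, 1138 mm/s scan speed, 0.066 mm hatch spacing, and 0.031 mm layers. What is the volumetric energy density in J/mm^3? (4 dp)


E = 67 / (1138*0.066*0.031) = 28.7758 J/mm^3


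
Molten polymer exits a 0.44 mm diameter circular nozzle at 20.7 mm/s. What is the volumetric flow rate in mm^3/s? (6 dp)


A = pi*(0.44/2)^2 = 0.15205308 mm^2
Q = 0.15205308 * 20.7 = 3.147499 mm^3/s


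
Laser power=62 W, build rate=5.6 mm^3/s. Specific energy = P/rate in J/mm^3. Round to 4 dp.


SE = 62 / 5.6 = 11.0714 J/mm^3


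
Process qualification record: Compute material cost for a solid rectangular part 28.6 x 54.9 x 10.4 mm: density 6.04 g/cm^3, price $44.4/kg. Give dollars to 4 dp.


V = 28.6 * 54.9 * 10.4 = 16329.456 mm^3 = 16.329456 cm^3
Mass = 16.329456 * 6.04 / 1000 = 0.09862991 kg
Cost = 0.09862991 * 44.4 = 4.3792 $


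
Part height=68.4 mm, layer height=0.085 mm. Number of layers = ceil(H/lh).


Layers = ceil(68.4/0.085) = 805


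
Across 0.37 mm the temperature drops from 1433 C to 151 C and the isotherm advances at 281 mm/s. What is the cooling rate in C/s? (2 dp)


G = (1433-151)/0.37 = 3464.86486486 C/mm
CR = 3464.86486486 * 281 = 973627.03 C/s


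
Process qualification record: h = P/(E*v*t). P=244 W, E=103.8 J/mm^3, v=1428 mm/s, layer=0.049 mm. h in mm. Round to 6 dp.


h = 244 / (103.8*1428*0.049) = 0.033595 mm


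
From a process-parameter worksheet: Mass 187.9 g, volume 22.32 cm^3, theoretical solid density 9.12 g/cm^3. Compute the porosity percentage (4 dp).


rho_part = 187.9 / 22.32 = 8.41845878 g/cm^3
Porosity = (1 - 8.41845878/9.12)*100 = 7.6923 %


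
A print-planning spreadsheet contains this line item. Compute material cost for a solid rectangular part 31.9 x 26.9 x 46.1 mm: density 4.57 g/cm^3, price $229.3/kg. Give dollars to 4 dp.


V = 31.9 * 26.9 * 46.1 = 39558.871 mm^3 = 39.558871 cm^3
Mass = 39.558871 * 4.57 / 1000 = 0.18078404 kg
Cost = 0.18078404 * 229.3 = 41.4538 $


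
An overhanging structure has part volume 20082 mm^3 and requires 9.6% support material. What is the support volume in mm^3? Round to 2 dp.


V_support = 20082 * 0.096 = 1927.87 mm^3


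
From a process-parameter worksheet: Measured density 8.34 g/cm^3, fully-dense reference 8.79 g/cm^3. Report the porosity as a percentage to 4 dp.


Porosity = (1-8.34/8.79)*100 = 5.1195 %


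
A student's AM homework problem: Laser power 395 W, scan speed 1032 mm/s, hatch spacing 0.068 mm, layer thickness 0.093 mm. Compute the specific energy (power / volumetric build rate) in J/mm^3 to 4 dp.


Build rate = 1032 * 0.068 * 0.093 = 6.526368 mm^3/s
SE = 395 / 6.526368 = 60.5237 J/mm^3


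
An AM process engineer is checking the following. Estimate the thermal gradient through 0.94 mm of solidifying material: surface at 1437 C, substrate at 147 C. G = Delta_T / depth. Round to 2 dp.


G = (1437-147)/0.94 = 1372.34 C/mm


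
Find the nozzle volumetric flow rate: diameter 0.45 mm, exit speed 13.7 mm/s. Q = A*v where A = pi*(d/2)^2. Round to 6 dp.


A = pi*(0.45/2)^2 = 0.15904313 mm^2
Q = 0.15904313 * 13.7 = 2.178891 mm^3/s


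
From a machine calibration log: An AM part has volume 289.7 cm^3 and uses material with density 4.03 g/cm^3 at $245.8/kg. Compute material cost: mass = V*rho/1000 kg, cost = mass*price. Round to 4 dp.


Mass = 289.7*4.03/1000 = 1.167491 kg
Cost = 1.167491 * 245.8 = 286.9693 $


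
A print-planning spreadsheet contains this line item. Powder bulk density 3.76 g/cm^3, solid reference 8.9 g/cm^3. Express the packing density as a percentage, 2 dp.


Packing = (3.76/8.9)*100 = 42.25 %


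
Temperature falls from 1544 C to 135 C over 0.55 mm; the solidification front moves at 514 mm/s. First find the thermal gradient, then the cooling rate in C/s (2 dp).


G = (1544-135)/0.55 = 2561.81818182 C/mm
CR = 2561.81818182 * 514 = 1316774.55 C/s


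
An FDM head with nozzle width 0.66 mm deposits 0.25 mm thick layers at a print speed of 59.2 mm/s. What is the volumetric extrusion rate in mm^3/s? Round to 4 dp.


Rate = 0.66 * 0.25 * 59.2 = 9.768 mm^3/s


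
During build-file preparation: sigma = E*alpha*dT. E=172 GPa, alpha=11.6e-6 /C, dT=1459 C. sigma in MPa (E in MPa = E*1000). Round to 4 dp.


sigma = 172*1000 * 11.6e-6 * 1459 = 2910.9968 MPa
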